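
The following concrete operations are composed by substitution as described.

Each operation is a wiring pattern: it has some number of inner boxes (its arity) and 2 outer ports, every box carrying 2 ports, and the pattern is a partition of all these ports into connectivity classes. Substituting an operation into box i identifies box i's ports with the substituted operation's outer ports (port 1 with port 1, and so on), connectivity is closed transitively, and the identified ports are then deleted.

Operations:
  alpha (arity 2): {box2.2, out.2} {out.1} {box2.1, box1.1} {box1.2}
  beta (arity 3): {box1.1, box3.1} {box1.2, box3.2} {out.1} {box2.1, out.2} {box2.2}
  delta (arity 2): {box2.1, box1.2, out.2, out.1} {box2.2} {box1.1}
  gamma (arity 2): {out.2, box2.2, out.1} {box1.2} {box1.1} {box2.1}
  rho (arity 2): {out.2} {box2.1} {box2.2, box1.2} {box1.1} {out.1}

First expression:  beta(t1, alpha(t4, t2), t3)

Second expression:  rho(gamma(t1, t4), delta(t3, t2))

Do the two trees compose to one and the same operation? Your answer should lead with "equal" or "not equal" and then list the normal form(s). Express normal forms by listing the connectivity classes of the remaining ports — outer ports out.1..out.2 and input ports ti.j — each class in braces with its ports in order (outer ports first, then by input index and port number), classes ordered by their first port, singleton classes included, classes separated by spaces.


not equal — first {out.1} {out.2} {t1.1, t3.1} {t1.2, t3.2} {t2.1, t4.1} {t2.2} {t4.2}, second {out.1} {out.2} {t1.1} {t1.2} {t2.1, t3.2, t4.2} {t2.2} {t3.1} {t4.1}

Normal form of the first expression: {out.1} {out.2} {t1.1, t3.1} {t1.2, t3.2} {t2.1, t4.1} {t2.2} {t4.2}
Normal form of the second expression: {out.1} {out.2} {t1.1} {t1.2} {t2.1, t3.2, t4.2} {t2.2} {t3.1} {t4.1}
The forms do not match — not equal.


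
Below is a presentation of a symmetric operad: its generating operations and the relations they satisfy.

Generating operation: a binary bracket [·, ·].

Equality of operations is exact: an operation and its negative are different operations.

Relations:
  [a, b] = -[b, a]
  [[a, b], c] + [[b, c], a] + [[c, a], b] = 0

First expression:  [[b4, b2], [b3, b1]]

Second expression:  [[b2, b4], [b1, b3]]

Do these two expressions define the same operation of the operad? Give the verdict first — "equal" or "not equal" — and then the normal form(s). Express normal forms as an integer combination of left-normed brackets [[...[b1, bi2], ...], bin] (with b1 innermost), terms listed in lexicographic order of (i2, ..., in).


equal; both compose to -[[[b1, b3], b2], b4] + [[[b1, b3], b4], b2]


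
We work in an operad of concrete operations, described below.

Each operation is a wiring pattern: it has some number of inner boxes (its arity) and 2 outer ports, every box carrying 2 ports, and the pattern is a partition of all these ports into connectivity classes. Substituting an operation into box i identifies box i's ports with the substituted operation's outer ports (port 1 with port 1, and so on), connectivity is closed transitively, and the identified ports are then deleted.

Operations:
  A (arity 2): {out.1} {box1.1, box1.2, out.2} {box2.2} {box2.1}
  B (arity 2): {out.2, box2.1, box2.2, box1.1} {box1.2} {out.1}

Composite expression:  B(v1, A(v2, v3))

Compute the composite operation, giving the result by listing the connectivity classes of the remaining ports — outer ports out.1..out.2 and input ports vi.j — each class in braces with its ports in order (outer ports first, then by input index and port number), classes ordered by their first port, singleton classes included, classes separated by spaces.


Treat the ports identified at B as solder joints: merge, then drop.
through A, on inputs (v2, v3): {out.1} {out.2, v2.1, v2.2} {v3.1} {v3.2} (out.j = stage outer ports)
through B, on inputs (v1, v2, v3): {out.1} {out.2, v1.1, v2.1, v2.2} {v1.2} {v3.1} {v3.2} (out.j = stage outer ports)

{out.1} {out.2, v1.1, v2.1, v2.2} {v1.2} {v3.1} {v3.2}


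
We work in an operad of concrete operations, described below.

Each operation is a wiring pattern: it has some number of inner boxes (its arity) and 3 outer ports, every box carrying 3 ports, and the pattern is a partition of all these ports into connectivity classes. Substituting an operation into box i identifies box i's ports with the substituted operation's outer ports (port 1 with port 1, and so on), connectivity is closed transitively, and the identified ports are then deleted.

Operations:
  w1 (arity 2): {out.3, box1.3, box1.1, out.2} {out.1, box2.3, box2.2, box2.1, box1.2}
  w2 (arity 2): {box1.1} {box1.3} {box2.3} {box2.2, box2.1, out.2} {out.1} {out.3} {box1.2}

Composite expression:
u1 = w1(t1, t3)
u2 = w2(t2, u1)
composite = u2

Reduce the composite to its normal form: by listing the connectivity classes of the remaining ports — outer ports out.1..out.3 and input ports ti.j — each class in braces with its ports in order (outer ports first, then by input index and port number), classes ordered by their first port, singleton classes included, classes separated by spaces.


{out.1} {out.2, t1.1, t1.2, t1.3, t3.1, t3.2, t3.3} {out.3} {t2.1} {t2.2} {t2.3}


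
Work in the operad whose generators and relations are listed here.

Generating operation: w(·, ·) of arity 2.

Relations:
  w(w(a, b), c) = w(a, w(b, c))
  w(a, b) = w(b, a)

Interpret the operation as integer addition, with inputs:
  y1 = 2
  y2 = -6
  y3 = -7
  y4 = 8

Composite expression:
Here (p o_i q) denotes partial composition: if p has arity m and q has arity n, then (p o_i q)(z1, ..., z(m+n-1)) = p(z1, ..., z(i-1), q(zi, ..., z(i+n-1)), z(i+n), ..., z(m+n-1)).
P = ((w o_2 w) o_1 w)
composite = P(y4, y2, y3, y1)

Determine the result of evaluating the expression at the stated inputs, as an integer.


-3


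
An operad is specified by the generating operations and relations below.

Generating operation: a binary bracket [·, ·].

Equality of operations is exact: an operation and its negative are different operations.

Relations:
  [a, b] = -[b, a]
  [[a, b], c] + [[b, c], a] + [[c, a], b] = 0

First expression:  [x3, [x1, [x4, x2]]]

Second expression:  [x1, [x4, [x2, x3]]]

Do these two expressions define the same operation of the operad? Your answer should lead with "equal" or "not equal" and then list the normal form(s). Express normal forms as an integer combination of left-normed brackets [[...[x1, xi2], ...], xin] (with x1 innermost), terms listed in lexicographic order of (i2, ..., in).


In normal form, the first expression is [[[x1, x2], x4], x3] - [[[x1, x4], x2], x3]
In normal form, the second expression is -[[[x1, x2], x3], x4] + [[[x1, x3], x2], x4] + [[[x1, x4], x2], x3] - [[[x1, x4], x3], x2]
No match — not equal.

not equal; the first gives [[[x1, x2], x4], x3] - [[[x1, x4], x2], x3] and the second -[[[x1, x2], x3], x4] + [[[x1, x3], x2], x4] + [[[x1, x4], x2], x3] - [[[x1, x4], x3], x2]


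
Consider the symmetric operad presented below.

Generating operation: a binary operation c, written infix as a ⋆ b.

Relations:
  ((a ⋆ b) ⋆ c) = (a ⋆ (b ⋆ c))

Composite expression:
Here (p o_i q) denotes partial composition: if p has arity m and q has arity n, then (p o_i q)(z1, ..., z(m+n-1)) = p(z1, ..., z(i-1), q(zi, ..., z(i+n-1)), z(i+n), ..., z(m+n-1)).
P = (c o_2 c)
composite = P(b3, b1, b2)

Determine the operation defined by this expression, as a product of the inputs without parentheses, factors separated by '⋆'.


b3 ⋆ b1 ⋆ b2

Associativity of c dissolves the nesting; only the b-input order survives.
(b1 ⋆ b2) linearizes to b1 ⋆ b2
(b3 ⋆ (b1 ⋆ b2)) linearizes to b3 ⋆ b1 ⋆ b2


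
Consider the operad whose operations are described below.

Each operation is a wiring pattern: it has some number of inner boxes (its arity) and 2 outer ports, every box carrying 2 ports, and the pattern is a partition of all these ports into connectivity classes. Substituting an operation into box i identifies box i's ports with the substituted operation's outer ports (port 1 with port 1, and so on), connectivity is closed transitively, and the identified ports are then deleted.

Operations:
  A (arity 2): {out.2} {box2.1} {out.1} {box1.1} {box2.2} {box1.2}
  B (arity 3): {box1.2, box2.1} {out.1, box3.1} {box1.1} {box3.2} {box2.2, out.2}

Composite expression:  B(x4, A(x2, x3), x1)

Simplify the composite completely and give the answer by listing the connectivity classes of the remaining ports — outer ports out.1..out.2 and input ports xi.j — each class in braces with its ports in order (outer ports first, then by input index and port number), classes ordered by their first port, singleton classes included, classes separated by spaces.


Two ports join when wires chain via B-identified ports.
composing A on (x2, x3), with out.j its own outer ports: {out.1} {out.2} {x2.1} {x2.2} {x3.1} {x3.2}
composing B on (x4, x2, x3, x1), with out.j its own outer ports: {out.1, x1.1} {out.2} {x1.2} {x2.1} {x2.2} {x3.1} {x3.2} {x4.1} {x4.2}

{out.1, x1.1} {out.2} {x1.2} {x2.1} {x2.2} {x3.1} {x3.2} {x4.1} {x4.2}


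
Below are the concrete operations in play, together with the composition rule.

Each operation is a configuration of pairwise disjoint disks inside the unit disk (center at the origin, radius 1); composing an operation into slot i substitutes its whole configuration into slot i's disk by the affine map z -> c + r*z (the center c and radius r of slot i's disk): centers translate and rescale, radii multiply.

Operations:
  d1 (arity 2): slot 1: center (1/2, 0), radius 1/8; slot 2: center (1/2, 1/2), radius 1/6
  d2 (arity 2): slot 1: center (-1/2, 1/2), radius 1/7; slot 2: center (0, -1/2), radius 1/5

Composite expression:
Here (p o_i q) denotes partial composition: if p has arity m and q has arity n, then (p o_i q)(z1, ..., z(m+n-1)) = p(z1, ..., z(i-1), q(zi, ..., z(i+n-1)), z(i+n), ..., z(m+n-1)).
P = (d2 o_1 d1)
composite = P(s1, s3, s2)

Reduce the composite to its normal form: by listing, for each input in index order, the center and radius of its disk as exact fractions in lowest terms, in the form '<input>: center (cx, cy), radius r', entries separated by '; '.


Only the slot chain above each s matters under d2; compose those maps.
input s1: applying the 2 nested substitutions gives center (-3/7, 1/2), radius 1/56
input s3: applying the 2 nested substitutions gives center (-3/7, 4/7), radius 1/42
input s2: applying the 1 nested substitution gives center (0, -1/2), radius 1/5

s1: center (-3/7, 1/2), radius 1/56; s2: center (0, -1/2), radius 1/5; s3: center (-3/7, 4/7), radius 1/42


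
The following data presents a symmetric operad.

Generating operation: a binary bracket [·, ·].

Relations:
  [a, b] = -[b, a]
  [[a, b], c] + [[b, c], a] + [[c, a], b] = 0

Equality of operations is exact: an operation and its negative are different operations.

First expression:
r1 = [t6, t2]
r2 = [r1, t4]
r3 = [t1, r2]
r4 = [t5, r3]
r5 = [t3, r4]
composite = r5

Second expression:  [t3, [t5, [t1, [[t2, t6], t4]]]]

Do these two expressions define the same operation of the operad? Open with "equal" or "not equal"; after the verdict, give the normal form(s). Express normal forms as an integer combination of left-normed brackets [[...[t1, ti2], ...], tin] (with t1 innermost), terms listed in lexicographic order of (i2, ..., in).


not equal; first: -[[[[[t1, t2], t6], t4], t5], t3] + [[[[[t1, t4], t2], t6], t5], t3] - [[[[[t1, t4], t6], t2], t5], t3] + [[[[[t1, t6], t2], t4], t5], t3]; second: [[[[[t1, t2], t6], t4], t5], t3] - [[[[[t1, t4], t2], t6], t5], t3] + [[[[[t1, t4], t6], t2], t5], t3] - [[[[[t1, t6], t2], t4], t5], t3]

Reducing the first expression gives -[[[[[t1, t2], t6], t4], t5], t3] + [[[[[t1, t4], t2], t6], t5], t3] - [[[[[t1, t4], t6], t2], t5], t3] + [[[[[t1, t6], t2], t4], t5], t3]
Reducing the second expression gives [[[[[t1, t2], t6], t4], t5], t3] - [[[[[t1, t4], t2], t6], t5], t3] + [[[[[t1, t4], t6], t2], t5], t3] - [[[[[t1, t6], t2], t4], t5], t3]
No match — not equal.


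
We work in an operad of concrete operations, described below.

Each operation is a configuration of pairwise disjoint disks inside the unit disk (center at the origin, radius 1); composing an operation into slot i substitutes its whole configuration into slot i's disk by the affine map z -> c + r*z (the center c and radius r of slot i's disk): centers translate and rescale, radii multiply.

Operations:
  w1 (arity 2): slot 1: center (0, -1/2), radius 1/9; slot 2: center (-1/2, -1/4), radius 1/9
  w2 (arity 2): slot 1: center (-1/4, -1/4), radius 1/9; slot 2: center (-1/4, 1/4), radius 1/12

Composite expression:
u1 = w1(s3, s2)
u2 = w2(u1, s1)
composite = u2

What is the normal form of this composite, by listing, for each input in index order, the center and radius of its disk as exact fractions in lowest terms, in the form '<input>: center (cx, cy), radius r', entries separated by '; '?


s1: center (-1/4, 1/4), radius 1/12; s2: center (-11/36, -5/18), radius 1/81; s3: center (-1/4, -11/36), radius 1/81

Follow each s-input down from w2: c' goes to c + r*c', radius to r*r'.
input s3: applying the 2 nested substitutions gives center (-1/4, -11/36), radius 1/81
input s2: applying the 2 nested substitutions gives center (-11/36, -5/18), radius 1/81
input s1: applying the 1 nested substitution gives center (-1/4, 1/4), radius 1/12


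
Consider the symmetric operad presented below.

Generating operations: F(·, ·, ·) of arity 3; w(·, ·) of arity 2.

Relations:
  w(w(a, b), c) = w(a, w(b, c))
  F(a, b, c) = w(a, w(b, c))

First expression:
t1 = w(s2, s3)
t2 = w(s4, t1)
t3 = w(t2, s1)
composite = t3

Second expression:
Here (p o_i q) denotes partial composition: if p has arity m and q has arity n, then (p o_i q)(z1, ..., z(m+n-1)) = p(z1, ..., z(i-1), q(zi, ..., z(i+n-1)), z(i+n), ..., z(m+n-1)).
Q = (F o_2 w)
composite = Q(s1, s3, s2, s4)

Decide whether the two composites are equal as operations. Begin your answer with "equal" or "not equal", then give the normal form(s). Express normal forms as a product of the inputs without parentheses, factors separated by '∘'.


not equal; first: s4 ∘ s2 ∘ s3 ∘ s1; second: s1 ∘ s3 ∘ s2 ∘ s4

The first expression, normalized: s4 ∘ s2 ∘ s3 ∘ s1
The second expression, normalized: s1 ∘ s3 ∘ s2 ∘ s4
Distinct normal forms: not equal.


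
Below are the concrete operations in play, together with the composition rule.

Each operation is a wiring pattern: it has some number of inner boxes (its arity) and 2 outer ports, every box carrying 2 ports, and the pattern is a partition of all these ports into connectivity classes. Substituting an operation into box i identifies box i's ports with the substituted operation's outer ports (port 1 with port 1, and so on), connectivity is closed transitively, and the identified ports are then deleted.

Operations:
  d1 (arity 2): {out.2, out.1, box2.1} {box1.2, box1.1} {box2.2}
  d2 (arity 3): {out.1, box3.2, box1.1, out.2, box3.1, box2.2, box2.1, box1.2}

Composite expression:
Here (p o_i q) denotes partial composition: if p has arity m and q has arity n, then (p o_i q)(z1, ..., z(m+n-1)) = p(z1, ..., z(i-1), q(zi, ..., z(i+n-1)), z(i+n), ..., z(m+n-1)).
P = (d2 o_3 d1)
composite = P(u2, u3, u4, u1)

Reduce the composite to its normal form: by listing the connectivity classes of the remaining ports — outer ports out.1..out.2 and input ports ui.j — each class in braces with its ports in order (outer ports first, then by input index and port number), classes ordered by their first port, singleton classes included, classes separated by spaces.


{out.1, out.2, u1.1, u2.1, u2.2, u3.1, u3.2} {u1.2} {u4.1, u4.2}

Treat the ports identified at d2 as solder joints: merge, then drop.
after d1, the pattern on (u4, u1) reads {out.1, out.2, u1.1} {u1.2} {u4.1, u4.2} (out.j = its outer ports)
after d2, the pattern on (u2, u3, u4, u1) reads {out.1, out.2, u1.1, u2.1, u2.2, u3.1, u3.2} {u1.2} {u4.1, u4.2} (out.j = its outer ports)


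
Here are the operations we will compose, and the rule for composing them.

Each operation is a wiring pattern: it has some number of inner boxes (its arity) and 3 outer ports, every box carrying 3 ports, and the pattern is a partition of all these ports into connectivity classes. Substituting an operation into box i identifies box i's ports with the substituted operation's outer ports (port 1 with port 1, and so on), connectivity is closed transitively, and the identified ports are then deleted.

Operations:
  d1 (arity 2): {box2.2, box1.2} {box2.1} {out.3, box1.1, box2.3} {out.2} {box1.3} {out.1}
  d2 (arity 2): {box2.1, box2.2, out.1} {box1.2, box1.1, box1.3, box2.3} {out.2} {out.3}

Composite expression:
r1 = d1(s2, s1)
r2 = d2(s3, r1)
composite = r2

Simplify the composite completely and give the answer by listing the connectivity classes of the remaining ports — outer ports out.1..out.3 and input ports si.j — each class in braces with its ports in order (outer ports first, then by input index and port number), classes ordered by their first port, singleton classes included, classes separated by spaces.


{out.1} {out.2} {out.3} {s1.1} {s1.2, s2.2} {s1.3, s2.1, s3.1, s3.2, s3.3} {s2.3}

Substituting into d2 glues patterns; closure does the rest.
d1 over (s2, s1) gives {out.1} {out.2} {out.3, s1.3, s2.1} {s1.1} {s1.2, s2.2} {s2.3}, out.j being that stage's outer ports
d2 over (s3, s2, s1) gives {out.1} {out.2} {out.3} {s1.1} {s1.2, s2.2} {s1.3, s2.1, s3.1, s3.2, s3.3} {s2.3}, out.j being that stage's outer ports


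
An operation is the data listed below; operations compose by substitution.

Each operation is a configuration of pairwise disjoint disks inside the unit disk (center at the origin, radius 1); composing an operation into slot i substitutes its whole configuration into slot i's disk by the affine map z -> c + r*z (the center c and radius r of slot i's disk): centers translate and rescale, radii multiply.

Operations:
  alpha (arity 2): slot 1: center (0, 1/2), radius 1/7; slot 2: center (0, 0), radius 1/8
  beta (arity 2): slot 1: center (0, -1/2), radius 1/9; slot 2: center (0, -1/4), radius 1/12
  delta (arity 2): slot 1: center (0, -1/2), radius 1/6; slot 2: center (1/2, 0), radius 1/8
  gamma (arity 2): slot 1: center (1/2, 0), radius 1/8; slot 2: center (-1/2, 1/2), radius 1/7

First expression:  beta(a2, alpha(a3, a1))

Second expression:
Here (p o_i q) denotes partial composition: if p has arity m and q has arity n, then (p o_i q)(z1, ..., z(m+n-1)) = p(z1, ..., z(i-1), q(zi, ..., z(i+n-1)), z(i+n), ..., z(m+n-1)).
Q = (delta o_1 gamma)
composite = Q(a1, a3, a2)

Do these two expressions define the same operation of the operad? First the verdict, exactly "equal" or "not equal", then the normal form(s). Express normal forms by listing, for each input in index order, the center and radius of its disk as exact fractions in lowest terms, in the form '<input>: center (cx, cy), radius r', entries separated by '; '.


The first expression, normalized: a1: center (0, -1/4), radius 1/96; a2: center (0, -1/2), radius 1/9; a3: center (0, -5/24), radius 1/84
The second expression, normalized: a1: center (1/12, -1/2), radius 1/48; a2: center (1/2, 0), radius 1/8; a3: center (-1/12, -5/12), radius 1/42
No match — not equal.

not equal; first: a1: center (0, -1/4), radius 1/96; a2: center (0, -1/2), radius 1/9; a3: center (0, -5/24), radius 1/84; second: a1: center (1/12, -1/2), radius 1/48; a2: center (1/2, 0), radius 1/8; a3: center (-1/12, -5/12), radius 1/42


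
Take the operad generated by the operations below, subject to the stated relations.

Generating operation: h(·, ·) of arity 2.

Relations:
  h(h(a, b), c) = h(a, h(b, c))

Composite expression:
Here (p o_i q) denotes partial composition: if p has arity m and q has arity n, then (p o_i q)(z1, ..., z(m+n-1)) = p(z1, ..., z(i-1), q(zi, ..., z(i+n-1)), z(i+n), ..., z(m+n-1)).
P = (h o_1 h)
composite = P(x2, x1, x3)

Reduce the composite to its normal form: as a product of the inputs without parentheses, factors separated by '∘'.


x2 ∘ x1 ∘ x3

Under associativity of h, the answer is the x's in reading order.
h(x2, x1) linearizes to x2 ∘ x1
h(h(x2, x1), x3) linearizes to x2 ∘ x1 ∘ x3


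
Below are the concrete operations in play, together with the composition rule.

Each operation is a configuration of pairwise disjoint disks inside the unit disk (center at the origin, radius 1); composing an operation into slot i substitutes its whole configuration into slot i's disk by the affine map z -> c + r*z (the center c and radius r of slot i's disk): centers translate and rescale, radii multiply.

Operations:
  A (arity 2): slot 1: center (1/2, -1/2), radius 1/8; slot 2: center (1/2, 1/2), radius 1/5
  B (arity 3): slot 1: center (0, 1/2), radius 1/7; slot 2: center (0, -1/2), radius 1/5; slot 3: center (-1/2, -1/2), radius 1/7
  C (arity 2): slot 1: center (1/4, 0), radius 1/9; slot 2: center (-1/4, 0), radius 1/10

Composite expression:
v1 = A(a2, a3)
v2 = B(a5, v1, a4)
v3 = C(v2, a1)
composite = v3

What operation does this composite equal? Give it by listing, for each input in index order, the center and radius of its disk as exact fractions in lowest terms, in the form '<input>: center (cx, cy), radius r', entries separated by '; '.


a1: center (-1/4, 0), radius 1/10; a2: center (47/180, -1/15), radius 1/360; a3: center (47/180, -2/45), radius 1/225; a4: center (7/36, -1/18), radius 1/63; a5: center (1/4, 1/18), radius 1/63


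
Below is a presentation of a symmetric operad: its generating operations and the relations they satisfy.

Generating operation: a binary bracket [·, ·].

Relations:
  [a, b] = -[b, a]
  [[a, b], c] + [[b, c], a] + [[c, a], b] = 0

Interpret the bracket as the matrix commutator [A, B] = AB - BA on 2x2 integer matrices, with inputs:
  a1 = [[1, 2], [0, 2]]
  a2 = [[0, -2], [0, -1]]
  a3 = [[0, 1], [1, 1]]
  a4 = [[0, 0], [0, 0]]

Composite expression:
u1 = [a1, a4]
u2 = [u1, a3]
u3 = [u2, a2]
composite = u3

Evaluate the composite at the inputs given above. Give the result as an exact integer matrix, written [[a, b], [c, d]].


[[0, 0], [0, 0]]

[a1, a4] = [[0, 0], [0, 0]]
[[a1, a4], a3] = [[0, 0], [0, 0]]
[[[a1, a4], a3], a2] = [[0, 0], [0, 0]]


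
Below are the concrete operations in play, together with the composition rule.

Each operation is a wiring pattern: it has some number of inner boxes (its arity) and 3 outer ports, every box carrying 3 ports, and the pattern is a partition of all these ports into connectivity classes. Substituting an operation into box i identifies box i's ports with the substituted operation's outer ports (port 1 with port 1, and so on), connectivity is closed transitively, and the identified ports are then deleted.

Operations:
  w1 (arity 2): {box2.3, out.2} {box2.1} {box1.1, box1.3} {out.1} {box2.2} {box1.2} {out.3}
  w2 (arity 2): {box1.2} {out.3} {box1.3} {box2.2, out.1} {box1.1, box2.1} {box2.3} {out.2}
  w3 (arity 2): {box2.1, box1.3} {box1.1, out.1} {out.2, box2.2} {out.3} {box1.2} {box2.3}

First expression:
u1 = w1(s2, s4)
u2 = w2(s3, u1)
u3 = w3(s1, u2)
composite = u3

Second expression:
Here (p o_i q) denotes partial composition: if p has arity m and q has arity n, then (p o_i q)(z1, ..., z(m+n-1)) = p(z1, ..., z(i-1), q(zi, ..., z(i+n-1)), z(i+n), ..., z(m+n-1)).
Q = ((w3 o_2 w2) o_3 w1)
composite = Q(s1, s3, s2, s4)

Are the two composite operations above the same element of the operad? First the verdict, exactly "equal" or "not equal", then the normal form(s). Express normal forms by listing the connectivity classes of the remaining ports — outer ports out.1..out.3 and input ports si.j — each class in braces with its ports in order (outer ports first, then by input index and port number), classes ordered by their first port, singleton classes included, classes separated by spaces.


Reducing the first expression gives {out.1, s1.1} {out.2} {out.3} {s1.2} {s1.3, s4.3} {s2.1, s2.3} {s2.2} {s3.1} {s3.2} {s3.3} {s4.1} {s4.2}
Reducing the second expression gives {out.1, s1.1} {out.2} {out.3} {s1.2} {s1.3, s4.3} {s2.1, s2.3} {s2.2} {s3.1} {s3.2} {s3.3} {s4.1} {s4.2}
Same normal form: equal.

equal — both sides give {out.1, s1.1} {out.2} {out.3} {s1.2} {s1.3, s4.3} {s2.1, s2.3} {s2.2} {s3.1} {s3.2} {s3.3} {s4.1} {s4.2}


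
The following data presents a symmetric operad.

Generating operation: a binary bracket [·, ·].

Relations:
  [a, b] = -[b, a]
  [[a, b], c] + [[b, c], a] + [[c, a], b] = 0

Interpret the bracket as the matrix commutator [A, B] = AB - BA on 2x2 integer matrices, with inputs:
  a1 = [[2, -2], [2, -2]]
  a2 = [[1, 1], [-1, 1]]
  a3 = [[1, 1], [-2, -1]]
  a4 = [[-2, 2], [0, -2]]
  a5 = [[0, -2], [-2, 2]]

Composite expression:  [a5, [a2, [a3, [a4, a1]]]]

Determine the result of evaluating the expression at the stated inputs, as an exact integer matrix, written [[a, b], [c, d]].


[[0, -224], [224, 0]]


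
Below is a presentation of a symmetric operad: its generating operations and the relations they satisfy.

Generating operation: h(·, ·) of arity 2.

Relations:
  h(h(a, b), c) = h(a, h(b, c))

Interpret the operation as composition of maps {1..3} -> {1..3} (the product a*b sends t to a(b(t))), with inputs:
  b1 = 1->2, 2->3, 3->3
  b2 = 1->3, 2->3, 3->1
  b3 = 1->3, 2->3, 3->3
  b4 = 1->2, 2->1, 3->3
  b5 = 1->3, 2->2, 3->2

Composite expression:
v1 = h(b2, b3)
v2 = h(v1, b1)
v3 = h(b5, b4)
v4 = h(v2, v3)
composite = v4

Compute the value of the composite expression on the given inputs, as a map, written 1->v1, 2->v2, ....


1->1, 2->1, 3->1

h(b2, b3) = 1->1, 2->1, 3->1
h(h(b2, b3), b1) = 1->1, 2->1, 3->1
h(b5, b4) = 1->2, 2->3, 3->2
h(h(h(b2, b3), b1), h(b5, b4)) = 1->1, 2->1, 3->1


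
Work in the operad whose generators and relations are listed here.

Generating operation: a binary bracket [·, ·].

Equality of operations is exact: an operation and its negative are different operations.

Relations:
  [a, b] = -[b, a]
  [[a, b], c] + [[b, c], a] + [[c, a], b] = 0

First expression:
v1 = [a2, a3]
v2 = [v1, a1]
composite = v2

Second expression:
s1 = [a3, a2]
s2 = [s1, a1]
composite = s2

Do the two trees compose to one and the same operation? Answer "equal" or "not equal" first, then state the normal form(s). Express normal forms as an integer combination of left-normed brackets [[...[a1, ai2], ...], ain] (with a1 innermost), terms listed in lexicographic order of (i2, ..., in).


not equal; first: -[[a1, a2], a3] + [[a1, a3], a2]; second: [[a1, a2], a3] - [[a1, a3], a2]

Reducing the first expression gives -[[a1, a2], a3] + [[a1, a3], a2]
Reducing the second expression gives [[a1, a2], a3] - [[a1, a3], a2]
The forms do not match — not equal.


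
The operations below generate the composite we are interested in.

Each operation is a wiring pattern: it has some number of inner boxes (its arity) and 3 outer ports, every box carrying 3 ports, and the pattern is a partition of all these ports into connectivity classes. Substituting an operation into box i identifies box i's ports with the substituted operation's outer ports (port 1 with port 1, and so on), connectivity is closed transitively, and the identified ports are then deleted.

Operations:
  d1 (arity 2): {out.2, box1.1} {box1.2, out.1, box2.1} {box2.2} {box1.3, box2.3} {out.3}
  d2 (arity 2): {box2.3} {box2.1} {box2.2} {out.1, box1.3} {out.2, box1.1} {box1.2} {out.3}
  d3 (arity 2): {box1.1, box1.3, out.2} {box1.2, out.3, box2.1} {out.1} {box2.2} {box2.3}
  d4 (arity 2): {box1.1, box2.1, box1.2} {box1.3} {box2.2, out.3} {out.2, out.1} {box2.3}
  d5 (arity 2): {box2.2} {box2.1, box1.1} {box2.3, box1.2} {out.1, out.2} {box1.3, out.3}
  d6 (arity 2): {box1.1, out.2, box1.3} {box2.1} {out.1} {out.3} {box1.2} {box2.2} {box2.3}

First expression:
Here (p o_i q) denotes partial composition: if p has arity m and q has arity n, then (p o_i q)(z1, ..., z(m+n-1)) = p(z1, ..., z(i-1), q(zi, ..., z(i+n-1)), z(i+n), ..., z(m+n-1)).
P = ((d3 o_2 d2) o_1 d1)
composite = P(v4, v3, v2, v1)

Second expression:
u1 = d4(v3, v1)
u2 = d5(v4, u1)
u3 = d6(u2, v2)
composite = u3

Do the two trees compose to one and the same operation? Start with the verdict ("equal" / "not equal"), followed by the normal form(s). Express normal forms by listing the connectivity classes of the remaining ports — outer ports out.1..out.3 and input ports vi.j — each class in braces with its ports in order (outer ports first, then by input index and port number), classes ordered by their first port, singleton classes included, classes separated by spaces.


not equal; first: {out.1} {out.2, v3.1, v4.2} {out.3, v2.3, v4.1} {v1.1} {v1.2} {v1.3} {v2.1} {v2.2} {v3.2} {v3.3, v4.3}; second: {out.1} {out.2, v4.3} {out.3} {v1.1, v3.1, v3.2} {v1.2, v4.2} {v1.3} {v2.1} {v2.2} {v2.3} {v3.3} {v4.1}

The first expression reduces to {out.1} {out.2, v3.1, v4.2} {out.3, v2.3, v4.1} {v1.1} {v1.2} {v1.3} {v2.1} {v2.2} {v3.2} {v3.3, v4.3}
The second expression reduces to {out.1} {out.2, v4.3} {out.3} {v1.1, v3.1, v3.2} {v1.2, v4.2} {v1.3} {v2.1} {v2.2} {v2.3} {v3.3} {v4.1}
They disagree, so not equal.


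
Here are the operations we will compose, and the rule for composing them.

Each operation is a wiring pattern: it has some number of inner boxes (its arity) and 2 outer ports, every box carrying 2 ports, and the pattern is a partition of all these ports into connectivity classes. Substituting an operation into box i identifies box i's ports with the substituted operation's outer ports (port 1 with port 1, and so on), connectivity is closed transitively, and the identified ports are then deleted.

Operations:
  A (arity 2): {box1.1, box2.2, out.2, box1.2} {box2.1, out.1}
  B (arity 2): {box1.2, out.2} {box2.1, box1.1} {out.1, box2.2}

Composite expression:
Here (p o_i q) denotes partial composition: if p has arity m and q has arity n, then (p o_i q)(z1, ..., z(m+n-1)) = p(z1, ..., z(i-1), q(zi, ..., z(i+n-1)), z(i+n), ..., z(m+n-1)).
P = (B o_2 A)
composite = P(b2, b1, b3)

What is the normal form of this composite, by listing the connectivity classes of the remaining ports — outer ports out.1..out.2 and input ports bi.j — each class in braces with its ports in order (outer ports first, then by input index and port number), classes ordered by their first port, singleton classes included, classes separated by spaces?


{out.1, b1.1, b1.2, b3.2} {out.2, b2.2} {b2.1, b3.1}

Reachability decides: close wires over B-identified ports.
stage A: inputs (b1, b3), connectivity {out.1, b3.1} {out.2, b1.1, b1.2, b3.2}, out.j its boundary
stage B: inputs (b2, b1, b3), connectivity {out.1, b1.1, b1.2, b3.2} {out.2, b2.2} {b2.1, b3.1}, out.j its boundary


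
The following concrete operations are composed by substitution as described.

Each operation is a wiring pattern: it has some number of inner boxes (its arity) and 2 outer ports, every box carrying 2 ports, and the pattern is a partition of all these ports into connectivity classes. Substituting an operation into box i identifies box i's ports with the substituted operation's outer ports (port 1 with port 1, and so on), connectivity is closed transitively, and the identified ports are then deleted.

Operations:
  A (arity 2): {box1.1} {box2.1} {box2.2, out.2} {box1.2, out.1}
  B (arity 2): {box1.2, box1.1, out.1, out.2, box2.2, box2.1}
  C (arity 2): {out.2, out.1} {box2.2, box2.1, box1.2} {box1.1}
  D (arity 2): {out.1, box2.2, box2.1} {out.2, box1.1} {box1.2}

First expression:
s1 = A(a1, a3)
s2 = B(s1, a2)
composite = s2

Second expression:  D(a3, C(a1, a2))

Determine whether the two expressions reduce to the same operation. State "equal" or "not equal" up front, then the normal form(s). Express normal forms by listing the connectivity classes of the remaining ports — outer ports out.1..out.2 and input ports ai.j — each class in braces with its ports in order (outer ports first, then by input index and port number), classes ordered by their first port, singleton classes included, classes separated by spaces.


not equal; the first gives {out.1, out.2, a1.2, a2.1, a2.2, a3.2} {a1.1} {a3.1} and the second {out.1} {out.2, a3.1} {a1.1} {a1.2, a2.1, a2.2} {a3.2}

The first expression, normalized: {out.1, out.2, a1.2, a2.1, a2.2, a3.2} {a1.1} {a3.1}
The second expression, normalized: {out.1} {out.2, a3.1} {a1.1} {a1.2, a2.1, a2.2} {a3.2}
Different reductions; not equal.


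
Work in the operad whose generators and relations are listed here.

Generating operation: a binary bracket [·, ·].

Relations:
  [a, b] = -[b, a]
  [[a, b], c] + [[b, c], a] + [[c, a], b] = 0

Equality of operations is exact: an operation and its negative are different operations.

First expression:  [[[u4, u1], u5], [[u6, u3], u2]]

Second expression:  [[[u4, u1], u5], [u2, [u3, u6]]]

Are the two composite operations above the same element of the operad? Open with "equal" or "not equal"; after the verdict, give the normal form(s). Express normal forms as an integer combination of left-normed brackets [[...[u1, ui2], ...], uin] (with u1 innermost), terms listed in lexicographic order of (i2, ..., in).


equal — both sides give -[[[[[u1, u4], u5], u2], u3], u6] + [[[[[u1, u4], u5], u2], u6], u3] + [[[[[u1, u4], u5], u3], u6], u2] - [[[[[u1, u4], u5], u6], u3], u2]

Normal form of the first expression: -[[[[[u1, u4], u5], u2], u3], u6] + [[[[[u1, u4], u5], u2], u6], u3] + [[[[[u1, u4], u5], u3], u6], u2] - [[[[[u1, u4], u5], u6], u3], u2]
Normal form of the second expression: -[[[[[u1, u4], u5], u2], u3], u6] + [[[[[u1, u4], u5], u2], u6], u3] + [[[[[u1, u4], u5], u3], u6], u2] - [[[[[u1, u4], u5], u6], u3], u2]
One common form — equal.


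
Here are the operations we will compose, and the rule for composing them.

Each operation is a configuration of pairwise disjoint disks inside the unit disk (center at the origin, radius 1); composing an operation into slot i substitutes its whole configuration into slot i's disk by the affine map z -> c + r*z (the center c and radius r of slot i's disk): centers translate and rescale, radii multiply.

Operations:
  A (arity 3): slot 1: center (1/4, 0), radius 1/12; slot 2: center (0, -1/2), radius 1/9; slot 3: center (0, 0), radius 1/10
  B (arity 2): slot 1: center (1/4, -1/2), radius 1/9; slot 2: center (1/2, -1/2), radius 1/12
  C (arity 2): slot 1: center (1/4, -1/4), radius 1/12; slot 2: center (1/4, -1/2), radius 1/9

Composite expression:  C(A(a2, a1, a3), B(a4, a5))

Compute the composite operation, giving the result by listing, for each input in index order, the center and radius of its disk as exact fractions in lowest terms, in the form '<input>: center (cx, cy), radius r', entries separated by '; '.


Nesting under C composes maps z -> c + r*z down each a-path.
input a2: applying the 2 nested substitutions gives center (13/48, -1/4), radius 1/144
input a1: applying the 2 nested substitutions gives center (1/4, -7/24), radius 1/108
input a3: applying the 2 nested substitutions gives center (1/4, -1/4), radius 1/120
input a4: applying the 2 nested substitutions gives center (5/18, -5/9), radius 1/81
input a5: applying the 2 nested substitutions gives center (11/36, -5/9), radius 1/108

a1: center (1/4, -7/24), radius 1/108; a2: center (13/48, -1/4), radius 1/144; a3: center (1/4, -1/4), radius 1/120; a4: center (5/18, -5/9), radius 1/81; a5: center (11/36, -5/9), radius 1/108


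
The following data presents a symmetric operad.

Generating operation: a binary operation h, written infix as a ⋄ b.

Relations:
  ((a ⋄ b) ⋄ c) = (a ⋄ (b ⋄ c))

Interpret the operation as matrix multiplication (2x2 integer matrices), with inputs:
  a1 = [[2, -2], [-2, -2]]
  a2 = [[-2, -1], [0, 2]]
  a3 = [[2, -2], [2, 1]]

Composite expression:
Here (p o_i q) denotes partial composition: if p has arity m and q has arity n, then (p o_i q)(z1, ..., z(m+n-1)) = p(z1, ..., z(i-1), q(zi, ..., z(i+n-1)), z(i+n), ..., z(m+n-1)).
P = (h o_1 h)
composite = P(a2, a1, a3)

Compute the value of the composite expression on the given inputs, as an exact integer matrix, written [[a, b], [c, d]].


(a2 ⋄ a1) = [[-2, 6], [-4, -4]]
((a2 ⋄ a1) ⋄ a3) = [[8, 10], [-16, 4]]

[[8, 10], [-16, 4]]


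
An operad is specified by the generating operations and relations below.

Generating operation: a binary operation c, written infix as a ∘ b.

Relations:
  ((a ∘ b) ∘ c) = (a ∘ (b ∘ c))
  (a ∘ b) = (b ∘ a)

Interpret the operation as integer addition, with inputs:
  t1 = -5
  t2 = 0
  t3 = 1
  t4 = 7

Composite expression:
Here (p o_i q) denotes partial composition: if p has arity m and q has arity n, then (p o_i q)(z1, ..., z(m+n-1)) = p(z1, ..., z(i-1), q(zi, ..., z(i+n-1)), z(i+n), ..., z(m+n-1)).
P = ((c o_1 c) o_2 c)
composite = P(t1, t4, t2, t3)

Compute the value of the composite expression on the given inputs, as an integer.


(t4 ∘ t2) = 7
(t1 ∘ (t4 ∘ t2)) = 2
((t1 ∘ (t4 ∘ t2)) ∘ t3) = 3

3


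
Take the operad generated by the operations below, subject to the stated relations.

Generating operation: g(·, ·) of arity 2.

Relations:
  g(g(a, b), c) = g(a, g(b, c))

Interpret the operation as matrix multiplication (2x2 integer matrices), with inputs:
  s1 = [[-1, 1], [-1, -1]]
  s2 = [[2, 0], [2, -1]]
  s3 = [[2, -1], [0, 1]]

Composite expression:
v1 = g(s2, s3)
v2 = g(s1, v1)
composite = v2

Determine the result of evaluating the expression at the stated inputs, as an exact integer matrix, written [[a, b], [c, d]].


[[0, -1], [-8, 5]]

g(s2, s3) = [[4, -2], [4, -3]]
g(s1, g(s2, s3)) = [[0, -1], [-8, 5]]


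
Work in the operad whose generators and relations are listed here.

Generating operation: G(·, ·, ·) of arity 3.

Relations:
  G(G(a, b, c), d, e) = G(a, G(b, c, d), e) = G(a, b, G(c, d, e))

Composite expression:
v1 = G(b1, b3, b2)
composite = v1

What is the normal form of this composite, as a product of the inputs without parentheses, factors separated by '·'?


Associativity of G dissolves the nesting; only the b-input order survives.
G(b1, b3, b2) unparenthesizes to b1 · b3 · b2

b1 · b3 · b2


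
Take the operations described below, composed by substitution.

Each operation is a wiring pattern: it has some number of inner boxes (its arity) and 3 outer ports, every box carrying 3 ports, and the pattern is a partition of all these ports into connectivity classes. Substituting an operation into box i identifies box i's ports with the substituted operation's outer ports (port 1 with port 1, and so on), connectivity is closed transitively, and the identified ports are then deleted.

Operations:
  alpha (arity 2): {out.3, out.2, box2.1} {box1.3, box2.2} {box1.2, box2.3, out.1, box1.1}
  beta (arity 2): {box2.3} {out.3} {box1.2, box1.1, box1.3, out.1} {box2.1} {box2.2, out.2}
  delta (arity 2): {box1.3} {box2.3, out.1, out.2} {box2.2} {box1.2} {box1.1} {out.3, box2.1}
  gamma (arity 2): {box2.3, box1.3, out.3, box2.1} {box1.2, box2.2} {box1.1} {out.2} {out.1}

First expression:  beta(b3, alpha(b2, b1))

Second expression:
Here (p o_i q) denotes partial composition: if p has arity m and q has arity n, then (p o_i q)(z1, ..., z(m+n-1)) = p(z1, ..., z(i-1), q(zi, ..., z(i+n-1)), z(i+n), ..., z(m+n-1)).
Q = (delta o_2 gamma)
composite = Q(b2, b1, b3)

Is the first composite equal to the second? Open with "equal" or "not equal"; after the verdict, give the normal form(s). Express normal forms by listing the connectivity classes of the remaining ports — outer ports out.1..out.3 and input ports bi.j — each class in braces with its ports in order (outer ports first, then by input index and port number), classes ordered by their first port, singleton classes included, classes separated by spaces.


The first expression, normalized: {out.1, b3.1, b3.2, b3.3} {out.2, b1.1} {out.3} {b1.2, b2.3} {b1.3, b2.1, b2.2}
The second expression, normalized: {out.1, out.2, b1.3, b3.1, b3.3} {out.3} {b1.1} {b1.2, b3.2} {b2.1} {b2.2} {b2.3}
Distinct normal forms: not equal.

not equal: they reduce to {out.1, b3.1, b3.2, b3.3} {out.2, b1.1} {out.3} {b1.2, b2.3} {b1.3, b2.1, b2.2} and {out.1, out.2, b1.3, b3.1, b3.3} {out.3} {b1.1} {b1.2, b3.2} {b2.1} {b2.2} {b2.3}


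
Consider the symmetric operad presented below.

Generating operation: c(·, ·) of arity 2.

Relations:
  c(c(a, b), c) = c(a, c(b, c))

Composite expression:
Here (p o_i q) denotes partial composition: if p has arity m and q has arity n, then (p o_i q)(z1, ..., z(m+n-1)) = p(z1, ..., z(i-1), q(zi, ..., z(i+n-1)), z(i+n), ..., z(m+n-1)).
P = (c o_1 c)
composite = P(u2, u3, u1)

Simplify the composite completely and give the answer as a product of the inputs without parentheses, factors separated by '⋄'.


u2 ⋄ u3 ⋄ u1

Under associativity of c, the answer is the u's in reading order.
c(u2, u3) linearizes to u2 ⋄ u3
c(c(u2, u3), u1) linearizes to u2 ⋄ u3 ⋄ u1
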